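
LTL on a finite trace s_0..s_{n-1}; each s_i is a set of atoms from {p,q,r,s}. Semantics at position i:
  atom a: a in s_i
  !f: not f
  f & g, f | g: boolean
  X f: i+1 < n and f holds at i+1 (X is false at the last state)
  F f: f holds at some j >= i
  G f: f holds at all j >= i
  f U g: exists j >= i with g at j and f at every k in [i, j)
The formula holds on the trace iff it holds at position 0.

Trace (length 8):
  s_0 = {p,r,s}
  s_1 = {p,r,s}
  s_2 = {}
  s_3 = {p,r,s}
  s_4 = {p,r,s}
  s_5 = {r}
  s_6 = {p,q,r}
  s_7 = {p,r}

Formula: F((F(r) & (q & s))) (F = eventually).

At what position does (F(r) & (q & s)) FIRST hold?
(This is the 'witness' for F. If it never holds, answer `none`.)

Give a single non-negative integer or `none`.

s_0={p,r,s}: (F(r) & (q & s))=False F(r)=True r=True (q & s)=False q=False s=True
s_1={p,r,s}: (F(r) & (q & s))=False F(r)=True r=True (q & s)=False q=False s=True
s_2={}: (F(r) & (q & s))=False F(r)=True r=False (q & s)=False q=False s=False
s_3={p,r,s}: (F(r) & (q & s))=False F(r)=True r=True (q & s)=False q=False s=True
s_4={p,r,s}: (F(r) & (q & s))=False F(r)=True r=True (q & s)=False q=False s=True
s_5={r}: (F(r) & (q & s))=False F(r)=True r=True (q & s)=False q=False s=False
s_6={p,q,r}: (F(r) & (q & s))=False F(r)=True r=True (q & s)=False q=True s=False
s_7={p,r}: (F(r) & (q & s))=False F(r)=True r=True (q & s)=False q=False s=False
F((F(r) & (q & s))) does not hold (no witness exists).

Answer: none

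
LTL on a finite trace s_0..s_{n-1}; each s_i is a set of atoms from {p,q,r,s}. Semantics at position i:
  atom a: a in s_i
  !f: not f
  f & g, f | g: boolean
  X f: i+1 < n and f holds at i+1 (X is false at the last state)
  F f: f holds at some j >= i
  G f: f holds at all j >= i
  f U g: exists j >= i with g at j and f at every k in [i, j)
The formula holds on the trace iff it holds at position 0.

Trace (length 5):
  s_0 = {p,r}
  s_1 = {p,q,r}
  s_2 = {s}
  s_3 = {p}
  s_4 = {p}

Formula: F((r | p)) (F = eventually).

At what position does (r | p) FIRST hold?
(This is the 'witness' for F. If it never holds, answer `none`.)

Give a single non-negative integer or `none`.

s_0={p,r}: (r | p)=True r=True p=True
s_1={p,q,r}: (r | p)=True r=True p=True
s_2={s}: (r | p)=False r=False p=False
s_3={p}: (r | p)=True r=False p=True
s_4={p}: (r | p)=True r=False p=True
F((r | p)) holds; first witness at position 0.

Answer: 0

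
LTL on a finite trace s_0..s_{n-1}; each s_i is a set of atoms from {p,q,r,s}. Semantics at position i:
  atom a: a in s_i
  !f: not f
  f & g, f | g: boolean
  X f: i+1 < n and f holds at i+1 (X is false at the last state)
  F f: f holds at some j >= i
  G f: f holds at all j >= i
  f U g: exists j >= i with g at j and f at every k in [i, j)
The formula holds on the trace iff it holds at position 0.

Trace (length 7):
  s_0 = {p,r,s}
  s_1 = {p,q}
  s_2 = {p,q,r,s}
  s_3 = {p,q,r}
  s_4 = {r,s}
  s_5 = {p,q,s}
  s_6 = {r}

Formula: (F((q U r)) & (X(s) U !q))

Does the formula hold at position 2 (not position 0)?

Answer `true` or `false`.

Answer: false

Derivation:
s_0={p,r,s}: (F((q U r)) & (X(s) U !q))=True F((q U r))=True (q U r)=True q=False r=True (X(s) U !q)=True X(s)=False s=True !q=True
s_1={p,q}: (F((q U r)) & (X(s) U !q))=False F((q U r))=True (q U r)=True q=True r=False (X(s) U !q)=False X(s)=True s=False !q=False
s_2={p,q,r,s}: (F((q U r)) & (X(s) U !q))=False F((q U r))=True (q U r)=True q=True r=True (X(s) U !q)=False X(s)=False s=True !q=False
s_3={p,q,r}: (F((q U r)) & (X(s) U !q))=True F((q U r))=True (q U r)=True q=True r=True (X(s) U !q)=True X(s)=True s=False !q=False
s_4={r,s}: (F((q U r)) & (X(s) U !q))=True F((q U r))=True (q U r)=True q=False r=True (X(s) U !q)=True X(s)=True s=True !q=True
s_5={p,q,s}: (F((q U r)) & (X(s) U !q))=False F((q U r))=True (q U r)=True q=True r=False (X(s) U !q)=False X(s)=False s=True !q=False
s_6={r}: (F((q U r)) & (X(s) U !q))=True F((q U r))=True (q U r)=True q=False r=True (X(s) U !q)=True X(s)=False s=False !q=True
Evaluating at position 2: result = False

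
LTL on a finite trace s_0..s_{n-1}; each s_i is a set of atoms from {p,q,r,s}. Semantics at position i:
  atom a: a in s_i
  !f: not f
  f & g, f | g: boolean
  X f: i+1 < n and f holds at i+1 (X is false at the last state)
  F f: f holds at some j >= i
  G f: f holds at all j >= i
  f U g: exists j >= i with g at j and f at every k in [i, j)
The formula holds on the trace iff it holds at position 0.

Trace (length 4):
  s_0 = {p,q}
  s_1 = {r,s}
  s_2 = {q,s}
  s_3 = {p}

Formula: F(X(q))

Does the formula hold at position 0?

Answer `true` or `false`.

Answer: true

Derivation:
s_0={p,q}: F(X(q))=True X(q)=False q=True
s_1={r,s}: F(X(q))=True X(q)=True q=False
s_2={q,s}: F(X(q))=False X(q)=False q=True
s_3={p}: F(X(q))=False X(q)=False q=False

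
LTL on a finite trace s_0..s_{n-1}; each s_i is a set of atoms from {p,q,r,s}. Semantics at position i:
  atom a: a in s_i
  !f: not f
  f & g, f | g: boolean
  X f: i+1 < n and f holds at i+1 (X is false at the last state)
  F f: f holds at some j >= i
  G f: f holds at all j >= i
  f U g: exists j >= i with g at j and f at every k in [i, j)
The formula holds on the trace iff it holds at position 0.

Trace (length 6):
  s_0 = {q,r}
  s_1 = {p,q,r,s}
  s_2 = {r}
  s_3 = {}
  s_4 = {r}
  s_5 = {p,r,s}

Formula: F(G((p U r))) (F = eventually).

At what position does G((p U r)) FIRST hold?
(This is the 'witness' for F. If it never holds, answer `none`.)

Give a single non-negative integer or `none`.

Answer: 4

Derivation:
s_0={q,r}: G((p U r))=False (p U r)=True p=False r=True
s_1={p,q,r,s}: G((p U r))=False (p U r)=True p=True r=True
s_2={r}: G((p U r))=False (p U r)=True p=False r=True
s_3={}: G((p U r))=False (p U r)=False p=False r=False
s_4={r}: G((p U r))=True (p U r)=True p=False r=True
s_5={p,r,s}: G((p U r))=True (p U r)=True p=True r=True
F(G((p U r))) holds; first witness at position 4.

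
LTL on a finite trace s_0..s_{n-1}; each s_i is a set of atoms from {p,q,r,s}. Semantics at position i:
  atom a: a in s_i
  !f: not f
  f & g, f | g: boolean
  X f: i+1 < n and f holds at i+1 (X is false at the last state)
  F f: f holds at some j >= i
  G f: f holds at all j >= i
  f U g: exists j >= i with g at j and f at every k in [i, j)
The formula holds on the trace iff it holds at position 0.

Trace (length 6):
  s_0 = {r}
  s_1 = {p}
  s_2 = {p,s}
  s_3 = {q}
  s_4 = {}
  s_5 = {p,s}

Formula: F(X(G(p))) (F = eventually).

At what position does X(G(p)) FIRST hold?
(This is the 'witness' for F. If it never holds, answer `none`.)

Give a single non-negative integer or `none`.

s_0={r}: X(G(p))=False G(p)=False p=False
s_1={p}: X(G(p))=False G(p)=False p=True
s_2={p,s}: X(G(p))=False G(p)=False p=True
s_3={q}: X(G(p))=False G(p)=False p=False
s_4={}: X(G(p))=True G(p)=False p=False
s_5={p,s}: X(G(p))=False G(p)=True p=True
F(X(G(p))) holds; first witness at position 4.

Answer: 4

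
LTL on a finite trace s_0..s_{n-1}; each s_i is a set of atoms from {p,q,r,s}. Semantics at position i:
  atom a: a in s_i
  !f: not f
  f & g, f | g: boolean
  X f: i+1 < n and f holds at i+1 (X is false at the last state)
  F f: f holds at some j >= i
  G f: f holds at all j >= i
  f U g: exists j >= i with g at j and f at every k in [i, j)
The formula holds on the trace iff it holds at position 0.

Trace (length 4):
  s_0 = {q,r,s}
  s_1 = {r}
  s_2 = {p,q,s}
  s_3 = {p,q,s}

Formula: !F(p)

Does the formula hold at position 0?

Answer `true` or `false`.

Answer: false

Derivation:
s_0={q,r,s}: !F(p)=False F(p)=True p=False
s_1={r}: !F(p)=False F(p)=True p=False
s_2={p,q,s}: !F(p)=False F(p)=True p=True
s_3={p,q,s}: !F(p)=False F(p)=True p=True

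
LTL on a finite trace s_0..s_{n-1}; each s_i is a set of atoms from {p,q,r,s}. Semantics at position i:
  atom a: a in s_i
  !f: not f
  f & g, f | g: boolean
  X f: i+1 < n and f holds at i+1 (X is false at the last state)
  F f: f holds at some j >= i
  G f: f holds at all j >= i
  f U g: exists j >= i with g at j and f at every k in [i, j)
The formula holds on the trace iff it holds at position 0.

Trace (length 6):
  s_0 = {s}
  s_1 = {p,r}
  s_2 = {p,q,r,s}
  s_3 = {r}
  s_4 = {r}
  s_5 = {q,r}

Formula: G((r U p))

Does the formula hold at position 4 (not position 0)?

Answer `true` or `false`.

s_0={s}: G((r U p))=False (r U p)=False r=False p=False
s_1={p,r}: G((r U p))=False (r U p)=True r=True p=True
s_2={p,q,r,s}: G((r U p))=False (r U p)=True r=True p=True
s_3={r}: G((r U p))=False (r U p)=False r=True p=False
s_4={r}: G((r U p))=False (r U p)=False r=True p=False
s_5={q,r}: G((r U p))=False (r U p)=False r=True p=False
Evaluating at position 4: result = False

Answer: false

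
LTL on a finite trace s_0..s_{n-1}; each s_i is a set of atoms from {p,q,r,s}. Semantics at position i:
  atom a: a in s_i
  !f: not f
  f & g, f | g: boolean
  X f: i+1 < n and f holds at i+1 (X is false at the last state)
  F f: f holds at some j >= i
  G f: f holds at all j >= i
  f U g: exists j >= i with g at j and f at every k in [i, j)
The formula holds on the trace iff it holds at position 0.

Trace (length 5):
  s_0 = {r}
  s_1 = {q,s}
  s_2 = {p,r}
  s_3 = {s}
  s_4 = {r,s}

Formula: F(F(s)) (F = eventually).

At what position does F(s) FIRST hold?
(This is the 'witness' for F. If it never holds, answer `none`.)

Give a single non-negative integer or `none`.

Answer: 0

Derivation:
s_0={r}: F(s)=True s=False
s_1={q,s}: F(s)=True s=True
s_2={p,r}: F(s)=True s=False
s_3={s}: F(s)=True s=True
s_4={r,s}: F(s)=True s=True
F(F(s)) holds; first witness at position 0.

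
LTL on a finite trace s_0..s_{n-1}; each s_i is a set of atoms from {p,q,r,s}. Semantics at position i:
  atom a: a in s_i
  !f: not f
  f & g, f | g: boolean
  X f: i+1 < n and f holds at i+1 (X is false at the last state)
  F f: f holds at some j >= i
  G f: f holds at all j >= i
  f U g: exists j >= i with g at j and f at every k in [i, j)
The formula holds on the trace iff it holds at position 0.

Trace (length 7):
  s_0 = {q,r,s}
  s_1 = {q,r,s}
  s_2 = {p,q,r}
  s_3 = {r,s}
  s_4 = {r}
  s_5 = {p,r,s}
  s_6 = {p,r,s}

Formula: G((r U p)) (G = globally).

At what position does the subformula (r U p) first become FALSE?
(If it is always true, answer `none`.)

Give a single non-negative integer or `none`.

s_0={q,r,s}: (r U p)=True r=True p=False
s_1={q,r,s}: (r U p)=True r=True p=False
s_2={p,q,r}: (r U p)=True r=True p=True
s_3={r,s}: (r U p)=True r=True p=False
s_4={r}: (r U p)=True r=True p=False
s_5={p,r,s}: (r U p)=True r=True p=True
s_6={p,r,s}: (r U p)=True r=True p=True
G((r U p)) holds globally = True
No violation — formula holds at every position.

Answer: none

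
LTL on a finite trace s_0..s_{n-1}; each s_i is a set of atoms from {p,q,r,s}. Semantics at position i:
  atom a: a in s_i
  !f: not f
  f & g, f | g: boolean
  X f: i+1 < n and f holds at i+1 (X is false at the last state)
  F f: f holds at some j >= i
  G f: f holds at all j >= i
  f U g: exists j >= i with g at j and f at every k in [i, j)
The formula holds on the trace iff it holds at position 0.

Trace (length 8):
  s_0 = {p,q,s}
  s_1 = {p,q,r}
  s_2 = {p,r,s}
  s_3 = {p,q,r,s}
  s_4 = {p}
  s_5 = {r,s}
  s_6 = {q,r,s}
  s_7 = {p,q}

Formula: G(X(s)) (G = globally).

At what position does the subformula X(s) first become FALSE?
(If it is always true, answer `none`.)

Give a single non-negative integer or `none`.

Answer: 0

Derivation:
s_0={p,q,s}: X(s)=False s=True
s_1={p,q,r}: X(s)=True s=False
s_2={p,r,s}: X(s)=True s=True
s_3={p,q,r,s}: X(s)=False s=True
s_4={p}: X(s)=True s=False
s_5={r,s}: X(s)=True s=True
s_6={q,r,s}: X(s)=False s=True
s_7={p,q}: X(s)=False s=False
G(X(s)) holds globally = False
First violation at position 0.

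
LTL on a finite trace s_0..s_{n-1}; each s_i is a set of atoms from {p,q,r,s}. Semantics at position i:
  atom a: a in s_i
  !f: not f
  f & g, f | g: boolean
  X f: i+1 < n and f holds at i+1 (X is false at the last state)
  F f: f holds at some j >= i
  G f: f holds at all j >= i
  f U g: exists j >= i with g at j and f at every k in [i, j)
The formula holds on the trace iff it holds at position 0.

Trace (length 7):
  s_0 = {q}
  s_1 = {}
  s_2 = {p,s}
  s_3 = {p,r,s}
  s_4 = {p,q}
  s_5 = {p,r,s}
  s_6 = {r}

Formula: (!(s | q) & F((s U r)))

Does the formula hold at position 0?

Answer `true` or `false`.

Answer: false

Derivation:
s_0={q}: (!(s | q) & F((s U r)))=False !(s | q)=False (s | q)=True s=False q=True F((s U r))=True (s U r)=False r=False
s_1={}: (!(s | q) & F((s U r)))=True !(s | q)=True (s | q)=False s=False q=False F((s U r))=True (s U r)=False r=False
s_2={p,s}: (!(s | q) & F((s U r)))=False !(s | q)=False (s | q)=True s=True q=False F((s U r))=True (s U r)=True r=False
s_3={p,r,s}: (!(s | q) & F((s U r)))=False !(s | q)=False (s | q)=True s=True q=False F((s U r))=True (s U r)=True r=True
s_4={p,q}: (!(s | q) & F((s U r)))=False !(s | q)=False (s | q)=True s=False q=True F((s U r))=True (s U r)=False r=False
s_5={p,r,s}: (!(s | q) & F((s U r)))=False !(s | q)=False (s | q)=True s=True q=False F((s U r))=True (s U r)=True r=True
s_6={r}: (!(s | q) & F((s U r)))=True !(s | q)=True (s | q)=False s=False q=False F((s U r))=True (s U r)=True r=True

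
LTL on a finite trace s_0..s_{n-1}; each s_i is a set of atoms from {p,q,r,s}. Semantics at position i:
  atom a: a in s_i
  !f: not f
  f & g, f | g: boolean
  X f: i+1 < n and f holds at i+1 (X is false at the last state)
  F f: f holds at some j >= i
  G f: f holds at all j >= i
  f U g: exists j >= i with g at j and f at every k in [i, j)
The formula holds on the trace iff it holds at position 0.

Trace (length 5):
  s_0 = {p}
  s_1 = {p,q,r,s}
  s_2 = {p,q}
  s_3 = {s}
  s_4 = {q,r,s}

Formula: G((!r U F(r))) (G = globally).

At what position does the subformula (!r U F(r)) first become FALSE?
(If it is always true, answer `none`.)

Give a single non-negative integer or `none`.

s_0={p}: (!r U F(r))=True !r=True r=False F(r)=True
s_1={p,q,r,s}: (!r U F(r))=True !r=False r=True F(r)=True
s_2={p,q}: (!r U F(r))=True !r=True r=False F(r)=True
s_3={s}: (!r U F(r))=True !r=True r=False F(r)=True
s_4={q,r,s}: (!r U F(r))=True !r=False r=True F(r)=True
G((!r U F(r))) holds globally = True
No violation — formula holds at every position.

Answer: none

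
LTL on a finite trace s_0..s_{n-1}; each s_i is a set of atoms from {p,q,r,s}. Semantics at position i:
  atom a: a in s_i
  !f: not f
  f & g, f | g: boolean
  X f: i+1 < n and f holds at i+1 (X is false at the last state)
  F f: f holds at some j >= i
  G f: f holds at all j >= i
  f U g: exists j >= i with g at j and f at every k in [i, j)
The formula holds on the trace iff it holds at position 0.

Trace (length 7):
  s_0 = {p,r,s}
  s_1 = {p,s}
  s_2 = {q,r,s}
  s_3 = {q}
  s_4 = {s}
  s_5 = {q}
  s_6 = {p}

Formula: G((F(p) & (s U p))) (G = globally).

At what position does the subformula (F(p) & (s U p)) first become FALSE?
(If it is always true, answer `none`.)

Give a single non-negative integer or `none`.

Answer: 2

Derivation:
s_0={p,r,s}: (F(p) & (s U p))=True F(p)=True p=True (s U p)=True s=True
s_1={p,s}: (F(p) & (s U p))=True F(p)=True p=True (s U p)=True s=True
s_2={q,r,s}: (F(p) & (s U p))=False F(p)=True p=False (s U p)=False s=True
s_3={q}: (F(p) & (s U p))=False F(p)=True p=False (s U p)=False s=False
s_4={s}: (F(p) & (s U p))=False F(p)=True p=False (s U p)=False s=True
s_5={q}: (F(p) & (s U p))=False F(p)=True p=False (s U p)=False s=False
s_6={p}: (F(p) & (s U p))=True F(p)=True p=True (s U p)=True s=False
G((F(p) & (s U p))) holds globally = False
First violation at position 2.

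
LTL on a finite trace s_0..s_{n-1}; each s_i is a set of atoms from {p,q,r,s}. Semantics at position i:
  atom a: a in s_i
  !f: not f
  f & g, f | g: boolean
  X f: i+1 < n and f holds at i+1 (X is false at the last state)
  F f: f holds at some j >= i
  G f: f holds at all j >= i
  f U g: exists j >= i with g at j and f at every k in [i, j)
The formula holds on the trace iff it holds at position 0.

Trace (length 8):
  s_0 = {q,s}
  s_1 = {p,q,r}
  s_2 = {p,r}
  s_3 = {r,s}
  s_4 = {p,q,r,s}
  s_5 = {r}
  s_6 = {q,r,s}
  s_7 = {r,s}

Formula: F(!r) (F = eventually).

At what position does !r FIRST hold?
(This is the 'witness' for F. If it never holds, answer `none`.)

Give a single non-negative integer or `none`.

s_0={q,s}: !r=True r=False
s_1={p,q,r}: !r=False r=True
s_2={p,r}: !r=False r=True
s_3={r,s}: !r=False r=True
s_4={p,q,r,s}: !r=False r=True
s_5={r}: !r=False r=True
s_6={q,r,s}: !r=False r=True
s_7={r,s}: !r=False r=True
F(!r) holds; first witness at position 0.

Answer: 0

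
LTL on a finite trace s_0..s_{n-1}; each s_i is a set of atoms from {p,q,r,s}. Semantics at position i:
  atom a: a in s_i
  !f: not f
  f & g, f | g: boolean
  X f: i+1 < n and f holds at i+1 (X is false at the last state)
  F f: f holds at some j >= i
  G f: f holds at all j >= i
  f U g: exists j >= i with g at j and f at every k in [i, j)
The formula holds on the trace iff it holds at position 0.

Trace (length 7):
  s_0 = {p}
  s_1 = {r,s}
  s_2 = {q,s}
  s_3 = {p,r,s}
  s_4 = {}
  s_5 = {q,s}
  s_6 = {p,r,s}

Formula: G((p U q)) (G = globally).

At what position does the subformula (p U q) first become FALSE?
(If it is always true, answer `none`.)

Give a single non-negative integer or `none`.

Answer: 0

Derivation:
s_0={p}: (p U q)=False p=True q=False
s_1={r,s}: (p U q)=False p=False q=False
s_2={q,s}: (p U q)=True p=False q=True
s_3={p,r,s}: (p U q)=False p=True q=False
s_4={}: (p U q)=False p=False q=False
s_5={q,s}: (p U q)=True p=False q=True
s_6={p,r,s}: (p U q)=False p=True q=False
G((p U q)) holds globally = False
First violation at position 0.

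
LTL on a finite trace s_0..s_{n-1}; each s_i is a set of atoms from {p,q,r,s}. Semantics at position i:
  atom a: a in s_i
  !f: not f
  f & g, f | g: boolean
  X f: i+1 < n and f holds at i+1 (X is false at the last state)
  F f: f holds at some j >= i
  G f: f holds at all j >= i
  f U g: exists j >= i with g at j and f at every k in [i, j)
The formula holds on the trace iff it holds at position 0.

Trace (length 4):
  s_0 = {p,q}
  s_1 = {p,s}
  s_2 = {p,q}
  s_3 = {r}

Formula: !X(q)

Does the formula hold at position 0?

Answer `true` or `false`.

s_0={p,q}: !X(q)=True X(q)=False q=True
s_1={p,s}: !X(q)=False X(q)=True q=False
s_2={p,q}: !X(q)=True X(q)=False q=True
s_3={r}: !X(q)=True X(q)=False q=False

Answer: true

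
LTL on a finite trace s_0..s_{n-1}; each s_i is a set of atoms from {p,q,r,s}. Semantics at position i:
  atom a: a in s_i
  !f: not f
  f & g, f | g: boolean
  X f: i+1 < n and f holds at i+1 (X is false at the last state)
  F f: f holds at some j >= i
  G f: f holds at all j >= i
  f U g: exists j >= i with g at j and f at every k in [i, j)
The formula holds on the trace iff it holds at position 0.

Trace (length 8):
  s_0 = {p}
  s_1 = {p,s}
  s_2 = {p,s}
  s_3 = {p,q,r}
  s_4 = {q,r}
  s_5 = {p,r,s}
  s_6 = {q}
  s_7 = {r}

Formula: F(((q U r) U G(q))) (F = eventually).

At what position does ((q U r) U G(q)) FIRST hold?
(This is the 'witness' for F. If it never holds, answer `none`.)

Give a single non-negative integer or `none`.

Answer: none

Derivation:
s_0={p}: ((q U r) U G(q))=False (q U r)=False q=False r=False G(q)=False
s_1={p,s}: ((q U r) U G(q))=False (q U r)=False q=False r=False G(q)=False
s_2={p,s}: ((q U r) U G(q))=False (q U r)=False q=False r=False G(q)=False
s_3={p,q,r}: ((q U r) U G(q))=False (q U r)=True q=True r=True G(q)=False
s_4={q,r}: ((q U r) U G(q))=False (q U r)=True q=True r=True G(q)=False
s_5={p,r,s}: ((q U r) U G(q))=False (q U r)=True q=False r=True G(q)=False
s_6={q}: ((q U r) U G(q))=False (q U r)=True q=True r=False G(q)=False
s_7={r}: ((q U r) U G(q))=False (q U r)=True q=False r=True G(q)=False
F(((q U r) U G(q))) does not hold (no witness exists).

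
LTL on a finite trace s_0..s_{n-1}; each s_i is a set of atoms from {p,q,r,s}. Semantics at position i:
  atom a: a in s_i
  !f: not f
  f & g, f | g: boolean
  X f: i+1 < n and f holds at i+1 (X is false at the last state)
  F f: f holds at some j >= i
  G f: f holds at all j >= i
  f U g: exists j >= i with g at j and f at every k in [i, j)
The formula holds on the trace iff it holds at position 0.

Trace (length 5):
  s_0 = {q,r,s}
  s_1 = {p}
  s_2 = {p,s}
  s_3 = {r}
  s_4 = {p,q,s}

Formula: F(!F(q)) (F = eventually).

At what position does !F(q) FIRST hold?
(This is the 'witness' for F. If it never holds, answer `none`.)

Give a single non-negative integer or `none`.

s_0={q,r,s}: !F(q)=False F(q)=True q=True
s_1={p}: !F(q)=False F(q)=True q=False
s_2={p,s}: !F(q)=False F(q)=True q=False
s_3={r}: !F(q)=False F(q)=True q=False
s_4={p,q,s}: !F(q)=False F(q)=True q=True
F(!F(q)) does not hold (no witness exists).

Answer: none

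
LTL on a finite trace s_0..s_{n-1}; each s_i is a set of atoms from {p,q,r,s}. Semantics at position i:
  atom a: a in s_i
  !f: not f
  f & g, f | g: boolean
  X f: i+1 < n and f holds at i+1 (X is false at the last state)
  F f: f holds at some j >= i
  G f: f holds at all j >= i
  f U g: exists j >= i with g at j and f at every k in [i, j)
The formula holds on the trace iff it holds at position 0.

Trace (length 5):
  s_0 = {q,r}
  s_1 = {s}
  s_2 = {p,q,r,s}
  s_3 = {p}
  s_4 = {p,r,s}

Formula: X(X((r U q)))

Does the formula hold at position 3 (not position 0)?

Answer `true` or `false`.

Answer: false

Derivation:
s_0={q,r}: X(X((r U q)))=True X((r U q))=False (r U q)=True r=True q=True
s_1={s}: X(X((r U q)))=False X((r U q))=True (r U q)=False r=False q=False
s_2={p,q,r,s}: X(X((r U q)))=False X((r U q))=False (r U q)=True r=True q=True
s_3={p}: X(X((r U q)))=False X((r U q))=False (r U q)=False r=False q=False
s_4={p,r,s}: X(X((r U q)))=False X((r U q))=False (r U q)=False r=True q=False
Evaluating at position 3: result = False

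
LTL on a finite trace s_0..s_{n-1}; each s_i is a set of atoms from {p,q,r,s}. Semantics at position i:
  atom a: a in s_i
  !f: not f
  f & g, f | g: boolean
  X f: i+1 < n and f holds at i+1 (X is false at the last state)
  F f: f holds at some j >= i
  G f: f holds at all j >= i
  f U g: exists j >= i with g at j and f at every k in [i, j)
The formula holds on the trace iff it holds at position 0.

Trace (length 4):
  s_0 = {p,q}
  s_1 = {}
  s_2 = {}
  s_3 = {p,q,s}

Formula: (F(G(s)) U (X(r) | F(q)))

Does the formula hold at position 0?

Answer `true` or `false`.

Answer: true

Derivation:
s_0={p,q}: (F(G(s)) U (X(r) | F(q)))=True F(G(s))=True G(s)=False s=False (X(r) | F(q))=True X(r)=False r=False F(q)=True q=True
s_1={}: (F(G(s)) U (X(r) | F(q)))=True F(G(s))=True G(s)=False s=False (X(r) | F(q))=True X(r)=False r=False F(q)=True q=False
s_2={}: (F(G(s)) U (X(r) | F(q)))=True F(G(s))=True G(s)=False s=False (X(r) | F(q))=True X(r)=False r=False F(q)=True q=False
s_3={p,q,s}: (F(G(s)) U (X(r) | F(q)))=True F(G(s))=True G(s)=True s=True (X(r) | F(q))=True X(r)=False r=False F(q)=True q=True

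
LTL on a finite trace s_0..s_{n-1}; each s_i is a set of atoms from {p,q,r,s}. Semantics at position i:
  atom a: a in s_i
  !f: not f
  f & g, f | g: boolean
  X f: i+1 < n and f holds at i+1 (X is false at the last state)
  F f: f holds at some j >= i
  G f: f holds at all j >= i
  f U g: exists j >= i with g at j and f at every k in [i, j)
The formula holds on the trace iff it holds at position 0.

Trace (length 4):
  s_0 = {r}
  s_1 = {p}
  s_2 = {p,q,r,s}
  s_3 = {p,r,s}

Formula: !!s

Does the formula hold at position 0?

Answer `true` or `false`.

Answer: false

Derivation:
s_0={r}: !!s=False !s=True s=False
s_1={p}: !!s=False !s=True s=False
s_2={p,q,r,s}: !!s=True !s=False s=True
s_3={p,r,s}: !!s=True !s=False s=True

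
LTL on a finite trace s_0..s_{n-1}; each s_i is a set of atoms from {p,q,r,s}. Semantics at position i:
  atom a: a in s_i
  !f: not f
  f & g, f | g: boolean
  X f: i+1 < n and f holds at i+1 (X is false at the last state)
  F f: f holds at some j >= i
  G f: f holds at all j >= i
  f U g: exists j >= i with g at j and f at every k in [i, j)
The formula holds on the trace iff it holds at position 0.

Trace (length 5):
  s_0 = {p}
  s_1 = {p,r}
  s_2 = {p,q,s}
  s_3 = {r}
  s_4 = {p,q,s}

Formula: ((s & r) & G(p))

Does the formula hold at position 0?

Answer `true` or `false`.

Answer: false

Derivation:
s_0={p}: ((s & r) & G(p))=False (s & r)=False s=False r=False G(p)=False p=True
s_1={p,r}: ((s & r) & G(p))=False (s & r)=False s=False r=True G(p)=False p=True
s_2={p,q,s}: ((s & r) & G(p))=False (s & r)=False s=True r=False G(p)=False p=True
s_3={r}: ((s & r) & G(p))=False (s & r)=False s=False r=True G(p)=False p=False
s_4={p,q,s}: ((s & r) & G(p))=False (s & r)=False s=True r=False G(p)=True p=True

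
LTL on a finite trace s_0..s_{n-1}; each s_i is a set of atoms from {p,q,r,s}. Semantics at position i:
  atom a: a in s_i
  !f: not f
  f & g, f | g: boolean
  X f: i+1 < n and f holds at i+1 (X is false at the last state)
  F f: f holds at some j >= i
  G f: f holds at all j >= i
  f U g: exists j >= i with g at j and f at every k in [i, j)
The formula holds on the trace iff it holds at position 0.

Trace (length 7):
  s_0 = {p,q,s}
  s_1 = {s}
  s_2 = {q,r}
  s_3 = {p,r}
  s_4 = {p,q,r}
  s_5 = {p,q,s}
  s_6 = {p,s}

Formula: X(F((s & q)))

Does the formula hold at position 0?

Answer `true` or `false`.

s_0={p,q,s}: X(F((s & q)))=True F((s & q))=True (s & q)=True s=True q=True
s_1={s}: X(F((s & q)))=True F((s & q))=True (s & q)=False s=True q=False
s_2={q,r}: X(F((s & q)))=True F((s & q))=True (s & q)=False s=False q=True
s_3={p,r}: X(F((s & q)))=True F((s & q))=True (s & q)=False s=False q=False
s_4={p,q,r}: X(F((s & q)))=True F((s & q))=True (s & q)=False s=False q=True
s_5={p,q,s}: X(F((s & q)))=False F((s & q))=True (s & q)=True s=True q=True
s_6={p,s}: X(F((s & q)))=False F((s & q))=False (s & q)=False s=True q=False

Answer: true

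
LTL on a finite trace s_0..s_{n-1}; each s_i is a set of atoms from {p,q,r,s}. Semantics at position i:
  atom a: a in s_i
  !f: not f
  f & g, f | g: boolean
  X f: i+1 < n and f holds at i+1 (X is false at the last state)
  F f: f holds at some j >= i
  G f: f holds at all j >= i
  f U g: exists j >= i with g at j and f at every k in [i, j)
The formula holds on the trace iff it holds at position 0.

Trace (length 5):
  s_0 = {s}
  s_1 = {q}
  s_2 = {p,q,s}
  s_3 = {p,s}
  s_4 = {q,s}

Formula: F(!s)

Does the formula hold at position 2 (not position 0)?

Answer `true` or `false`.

s_0={s}: F(!s)=True !s=False s=True
s_1={q}: F(!s)=True !s=True s=False
s_2={p,q,s}: F(!s)=False !s=False s=True
s_3={p,s}: F(!s)=False !s=False s=True
s_4={q,s}: F(!s)=False !s=False s=True
Evaluating at position 2: result = False

Answer: false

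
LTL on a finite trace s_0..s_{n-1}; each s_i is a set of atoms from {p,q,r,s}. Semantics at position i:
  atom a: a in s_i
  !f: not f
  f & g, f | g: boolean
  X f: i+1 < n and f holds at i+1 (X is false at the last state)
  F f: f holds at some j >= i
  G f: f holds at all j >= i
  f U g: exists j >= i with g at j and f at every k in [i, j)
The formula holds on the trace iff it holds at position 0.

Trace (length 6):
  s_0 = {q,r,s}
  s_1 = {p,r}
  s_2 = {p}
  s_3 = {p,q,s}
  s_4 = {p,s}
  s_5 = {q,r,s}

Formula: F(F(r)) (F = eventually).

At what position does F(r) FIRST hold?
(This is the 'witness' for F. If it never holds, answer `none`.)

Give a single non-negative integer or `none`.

Answer: 0

Derivation:
s_0={q,r,s}: F(r)=True r=True
s_1={p,r}: F(r)=True r=True
s_2={p}: F(r)=True r=False
s_3={p,q,s}: F(r)=True r=False
s_4={p,s}: F(r)=True r=False
s_5={q,r,s}: F(r)=True r=True
F(F(r)) holds; first witness at position 0.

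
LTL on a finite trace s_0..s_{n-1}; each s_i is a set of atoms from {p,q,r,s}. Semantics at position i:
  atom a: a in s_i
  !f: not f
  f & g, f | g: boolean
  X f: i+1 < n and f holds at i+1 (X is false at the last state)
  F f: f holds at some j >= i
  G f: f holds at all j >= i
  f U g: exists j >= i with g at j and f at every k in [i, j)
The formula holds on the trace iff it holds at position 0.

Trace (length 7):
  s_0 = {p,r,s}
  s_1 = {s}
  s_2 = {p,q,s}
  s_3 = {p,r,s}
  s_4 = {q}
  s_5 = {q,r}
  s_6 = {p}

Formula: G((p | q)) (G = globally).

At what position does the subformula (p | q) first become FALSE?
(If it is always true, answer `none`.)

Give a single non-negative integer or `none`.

Answer: 1

Derivation:
s_0={p,r,s}: (p | q)=True p=True q=False
s_1={s}: (p | q)=False p=False q=False
s_2={p,q,s}: (p | q)=True p=True q=True
s_3={p,r,s}: (p | q)=True p=True q=False
s_4={q}: (p | q)=True p=False q=True
s_5={q,r}: (p | q)=True p=False q=True
s_6={p}: (p | q)=True p=True q=False
G((p | q)) holds globally = False
First violation at position 1.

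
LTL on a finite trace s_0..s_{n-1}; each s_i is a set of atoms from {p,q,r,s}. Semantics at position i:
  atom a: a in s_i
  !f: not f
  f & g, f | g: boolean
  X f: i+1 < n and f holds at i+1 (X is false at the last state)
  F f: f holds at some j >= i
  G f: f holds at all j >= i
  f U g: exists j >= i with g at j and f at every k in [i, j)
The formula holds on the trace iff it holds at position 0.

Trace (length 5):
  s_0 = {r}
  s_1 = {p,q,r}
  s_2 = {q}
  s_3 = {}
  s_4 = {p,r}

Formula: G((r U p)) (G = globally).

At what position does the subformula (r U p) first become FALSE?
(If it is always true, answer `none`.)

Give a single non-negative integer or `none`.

s_0={r}: (r U p)=True r=True p=False
s_1={p,q,r}: (r U p)=True r=True p=True
s_2={q}: (r U p)=False r=False p=False
s_3={}: (r U p)=False r=False p=False
s_4={p,r}: (r U p)=True r=True p=True
G((r U p)) holds globally = False
First violation at position 2.

Answer: 2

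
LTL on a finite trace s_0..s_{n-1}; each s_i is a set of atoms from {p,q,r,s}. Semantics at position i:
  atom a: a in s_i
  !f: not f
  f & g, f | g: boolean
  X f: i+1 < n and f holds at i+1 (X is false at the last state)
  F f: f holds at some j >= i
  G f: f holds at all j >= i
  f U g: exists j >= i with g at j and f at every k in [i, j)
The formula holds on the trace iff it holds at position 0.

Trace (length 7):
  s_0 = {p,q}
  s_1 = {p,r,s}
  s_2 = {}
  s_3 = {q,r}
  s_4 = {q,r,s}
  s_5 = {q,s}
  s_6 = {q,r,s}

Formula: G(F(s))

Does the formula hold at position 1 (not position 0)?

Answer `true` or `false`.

s_0={p,q}: G(F(s))=True F(s)=True s=False
s_1={p,r,s}: G(F(s))=True F(s)=True s=True
s_2={}: G(F(s))=True F(s)=True s=False
s_3={q,r}: G(F(s))=True F(s)=True s=False
s_4={q,r,s}: G(F(s))=True F(s)=True s=True
s_5={q,s}: G(F(s))=True F(s)=True s=True
s_6={q,r,s}: G(F(s))=True F(s)=True s=True
Evaluating at position 1: result = True

Answer: true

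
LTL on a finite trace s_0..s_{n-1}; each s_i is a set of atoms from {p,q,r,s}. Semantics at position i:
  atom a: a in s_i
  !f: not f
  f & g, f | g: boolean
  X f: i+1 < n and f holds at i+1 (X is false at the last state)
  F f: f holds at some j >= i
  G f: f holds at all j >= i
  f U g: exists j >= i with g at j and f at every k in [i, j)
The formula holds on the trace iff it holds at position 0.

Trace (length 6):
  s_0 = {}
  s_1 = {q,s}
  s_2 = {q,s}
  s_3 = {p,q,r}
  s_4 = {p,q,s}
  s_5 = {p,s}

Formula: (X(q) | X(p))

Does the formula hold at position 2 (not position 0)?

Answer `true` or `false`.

Answer: true

Derivation:
s_0={}: (X(q) | X(p))=True X(q)=True q=False X(p)=False p=False
s_1={q,s}: (X(q) | X(p))=True X(q)=True q=True X(p)=False p=False
s_2={q,s}: (X(q) | X(p))=True X(q)=True q=True X(p)=True p=False
s_3={p,q,r}: (X(q) | X(p))=True X(q)=True q=True X(p)=True p=True
s_4={p,q,s}: (X(q) | X(p))=True X(q)=False q=True X(p)=True p=True
s_5={p,s}: (X(q) | X(p))=False X(q)=False q=False X(p)=False p=True
Evaluating at position 2: result = True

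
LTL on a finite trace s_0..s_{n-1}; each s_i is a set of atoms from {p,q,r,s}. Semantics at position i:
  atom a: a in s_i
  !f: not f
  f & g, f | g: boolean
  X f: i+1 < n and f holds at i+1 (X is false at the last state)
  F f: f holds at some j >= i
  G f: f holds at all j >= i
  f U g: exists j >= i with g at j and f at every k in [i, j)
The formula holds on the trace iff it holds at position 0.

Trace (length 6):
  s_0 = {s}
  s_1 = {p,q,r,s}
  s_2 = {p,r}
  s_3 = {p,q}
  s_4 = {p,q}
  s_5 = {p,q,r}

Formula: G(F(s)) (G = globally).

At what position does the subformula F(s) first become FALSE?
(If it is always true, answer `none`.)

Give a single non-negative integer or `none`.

Answer: 2

Derivation:
s_0={s}: F(s)=True s=True
s_1={p,q,r,s}: F(s)=True s=True
s_2={p,r}: F(s)=False s=False
s_3={p,q}: F(s)=False s=False
s_4={p,q}: F(s)=False s=False
s_5={p,q,r}: F(s)=False s=False
G(F(s)) holds globally = False
First violation at position 2.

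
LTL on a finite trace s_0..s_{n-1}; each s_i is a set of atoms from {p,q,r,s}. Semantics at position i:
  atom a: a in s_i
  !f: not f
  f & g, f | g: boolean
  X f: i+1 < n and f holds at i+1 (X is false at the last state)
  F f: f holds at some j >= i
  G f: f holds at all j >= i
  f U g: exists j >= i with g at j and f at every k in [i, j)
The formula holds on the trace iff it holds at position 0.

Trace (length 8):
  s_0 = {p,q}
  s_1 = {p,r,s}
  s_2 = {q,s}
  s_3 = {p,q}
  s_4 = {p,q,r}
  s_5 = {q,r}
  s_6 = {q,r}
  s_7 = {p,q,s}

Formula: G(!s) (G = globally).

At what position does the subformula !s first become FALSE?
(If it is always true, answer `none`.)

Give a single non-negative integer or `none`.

Answer: 1

Derivation:
s_0={p,q}: !s=True s=False
s_1={p,r,s}: !s=False s=True
s_2={q,s}: !s=False s=True
s_3={p,q}: !s=True s=False
s_4={p,q,r}: !s=True s=False
s_5={q,r}: !s=True s=False
s_6={q,r}: !s=True s=False
s_7={p,q,s}: !s=False s=True
G(!s) holds globally = False
First violation at position 1.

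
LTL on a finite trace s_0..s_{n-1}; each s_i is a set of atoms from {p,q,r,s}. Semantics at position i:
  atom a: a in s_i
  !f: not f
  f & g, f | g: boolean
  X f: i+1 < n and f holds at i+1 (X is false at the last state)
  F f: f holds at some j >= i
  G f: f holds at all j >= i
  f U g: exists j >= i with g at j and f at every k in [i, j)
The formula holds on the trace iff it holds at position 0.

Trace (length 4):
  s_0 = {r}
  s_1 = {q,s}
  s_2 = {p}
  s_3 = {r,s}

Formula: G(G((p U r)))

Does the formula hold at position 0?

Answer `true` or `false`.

Answer: false

Derivation:
s_0={r}: G(G((p U r)))=False G((p U r))=False (p U r)=True p=False r=True
s_1={q,s}: G(G((p U r)))=False G((p U r))=False (p U r)=False p=False r=False
s_2={p}: G(G((p U r)))=True G((p U r))=True (p U r)=True p=True r=False
s_3={r,s}: G(G((p U r)))=True G((p U r))=True (p U r)=True p=False r=True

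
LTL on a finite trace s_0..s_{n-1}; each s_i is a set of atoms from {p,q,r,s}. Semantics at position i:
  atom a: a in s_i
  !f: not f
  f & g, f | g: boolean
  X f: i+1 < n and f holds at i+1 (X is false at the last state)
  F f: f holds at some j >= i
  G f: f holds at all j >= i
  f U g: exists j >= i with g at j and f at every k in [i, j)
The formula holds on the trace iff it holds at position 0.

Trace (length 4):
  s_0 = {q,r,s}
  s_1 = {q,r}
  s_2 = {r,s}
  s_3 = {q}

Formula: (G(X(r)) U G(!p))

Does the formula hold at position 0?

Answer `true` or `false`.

Answer: true

Derivation:
s_0={q,r,s}: (G(X(r)) U G(!p))=True G(X(r))=False X(r)=True r=True G(!p)=True !p=True p=False
s_1={q,r}: (G(X(r)) U G(!p))=True G(X(r))=False X(r)=True r=True G(!p)=True !p=True p=False
s_2={r,s}: (G(X(r)) U G(!p))=True G(X(r))=False X(r)=False r=True G(!p)=True !p=True p=False
s_3={q}: (G(X(r)) U G(!p))=True G(X(r))=False X(r)=False r=False G(!p)=True !p=True p=False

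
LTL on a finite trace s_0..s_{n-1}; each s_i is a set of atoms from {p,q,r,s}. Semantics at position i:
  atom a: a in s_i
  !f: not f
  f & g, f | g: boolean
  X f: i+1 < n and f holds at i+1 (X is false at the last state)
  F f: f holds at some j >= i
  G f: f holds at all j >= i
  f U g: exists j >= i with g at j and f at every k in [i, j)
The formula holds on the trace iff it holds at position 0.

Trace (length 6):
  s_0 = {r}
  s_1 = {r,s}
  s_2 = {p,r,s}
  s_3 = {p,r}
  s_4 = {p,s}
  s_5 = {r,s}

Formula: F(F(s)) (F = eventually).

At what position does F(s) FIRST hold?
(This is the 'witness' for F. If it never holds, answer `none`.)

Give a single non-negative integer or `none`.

Answer: 0

Derivation:
s_0={r}: F(s)=True s=False
s_1={r,s}: F(s)=True s=True
s_2={p,r,s}: F(s)=True s=True
s_3={p,r}: F(s)=True s=False
s_4={p,s}: F(s)=True s=True
s_5={r,s}: F(s)=True s=True
F(F(s)) holds; first witness at position 0.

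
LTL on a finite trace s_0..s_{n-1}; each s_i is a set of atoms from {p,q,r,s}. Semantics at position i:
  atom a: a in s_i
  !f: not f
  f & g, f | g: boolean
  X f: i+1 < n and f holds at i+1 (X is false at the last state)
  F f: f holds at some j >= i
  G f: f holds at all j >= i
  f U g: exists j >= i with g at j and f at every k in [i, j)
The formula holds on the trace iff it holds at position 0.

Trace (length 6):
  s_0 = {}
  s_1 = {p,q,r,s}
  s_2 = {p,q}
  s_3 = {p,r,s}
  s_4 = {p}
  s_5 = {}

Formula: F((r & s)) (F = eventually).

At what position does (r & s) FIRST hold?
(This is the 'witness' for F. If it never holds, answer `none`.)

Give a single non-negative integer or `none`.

Answer: 1

Derivation:
s_0={}: (r & s)=False r=False s=False
s_1={p,q,r,s}: (r & s)=True r=True s=True
s_2={p,q}: (r & s)=False r=False s=False
s_3={p,r,s}: (r & s)=True r=True s=True
s_4={p}: (r & s)=False r=False s=False
s_5={}: (r & s)=False r=False s=False
F((r & s)) holds; first witness at position 1.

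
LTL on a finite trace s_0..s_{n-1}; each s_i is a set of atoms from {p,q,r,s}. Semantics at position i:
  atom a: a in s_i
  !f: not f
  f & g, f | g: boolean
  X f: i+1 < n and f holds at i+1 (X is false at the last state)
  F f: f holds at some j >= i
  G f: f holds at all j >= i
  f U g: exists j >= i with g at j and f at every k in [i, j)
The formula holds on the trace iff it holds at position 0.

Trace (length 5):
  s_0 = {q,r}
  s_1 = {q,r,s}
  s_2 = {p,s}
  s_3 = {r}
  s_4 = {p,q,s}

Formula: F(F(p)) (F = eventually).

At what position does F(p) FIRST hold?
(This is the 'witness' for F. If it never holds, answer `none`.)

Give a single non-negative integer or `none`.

s_0={q,r}: F(p)=True p=False
s_1={q,r,s}: F(p)=True p=False
s_2={p,s}: F(p)=True p=True
s_3={r}: F(p)=True p=False
s_4={p,q,s}: F(p)=True p=True
F(F(p)) holds; first witness at position 0.

Answer: 0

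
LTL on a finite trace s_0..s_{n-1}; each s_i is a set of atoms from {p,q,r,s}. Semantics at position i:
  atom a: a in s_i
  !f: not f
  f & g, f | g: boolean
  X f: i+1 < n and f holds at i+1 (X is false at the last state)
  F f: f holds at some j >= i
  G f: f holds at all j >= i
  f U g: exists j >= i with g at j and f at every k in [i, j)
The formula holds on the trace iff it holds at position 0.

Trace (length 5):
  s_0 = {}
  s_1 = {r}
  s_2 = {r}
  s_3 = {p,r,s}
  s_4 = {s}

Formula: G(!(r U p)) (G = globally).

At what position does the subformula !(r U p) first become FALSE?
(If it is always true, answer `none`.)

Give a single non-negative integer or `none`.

Answer: 1

Derivation:
s_0={}: !(r U p)=True (r U p)=False r=False p=False
s_1={r}: !(r U p)=False (r U p)=True r=True p=False
s_2={r}: !(r U p)=False (r U p)=True r=True p=False
s_3={p,r,s}: !(r U p)=False (r U p)=True r=True p=True
s_4={s}: !(r U p)=True (r U p)=False r=False p=False
G(!(r U p)) holds globally = False
First violation at position 1.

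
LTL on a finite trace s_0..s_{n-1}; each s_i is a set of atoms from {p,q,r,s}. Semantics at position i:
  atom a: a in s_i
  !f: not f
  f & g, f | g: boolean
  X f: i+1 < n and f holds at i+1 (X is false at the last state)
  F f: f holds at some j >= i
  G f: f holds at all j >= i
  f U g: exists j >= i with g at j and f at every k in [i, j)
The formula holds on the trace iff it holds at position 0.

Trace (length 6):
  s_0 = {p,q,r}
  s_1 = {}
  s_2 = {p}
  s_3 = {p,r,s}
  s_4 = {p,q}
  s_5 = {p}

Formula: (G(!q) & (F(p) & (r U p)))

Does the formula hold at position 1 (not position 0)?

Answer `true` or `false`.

Answer: false

Derivation:
s_0={p,q,r}: (G(!q) & (F(p) & (r U p)))=False G(!q)=False !q=False q=True (F(p) & (r U p))=True F(p)=True p=True (r U p)=True r=True
s_1={}: (G(!q) & (F(p) & (r U p)))=False G(!q)=False !q=True q=False (F(p) & (r U p))=False F(p)=True p=False (r U p)=False r=False
s_2={p}: (G(!q) & (F(p) & (r U p)))=False G(!q)=False !q=True q=False (F(p) & (r U p))=True F(p)=True p=True (r U p)=True r=False
s_3={p,r,s}: (G(!q) & (F(p) & (r U p)))=False G(!q)=False !q=True q=False (F(p) & (r U p))=True F(p)=True p=True (r U p)=True r=True
s_4={p,q}: (G(!q) & (F(p) & (r U p)))=False G(!q)=False !q=False q=True (F(p) & (r U p))=True F(p)=True p=True (r U p)=True r=False
s_5={p}: (G(!q) & (F(p) & (r U p)))=True G(!q)=True !q=True q=False (F(p) & (r U p))=True F(p)=True p=True (r U p)=True r=False
Evaluating at position 1: result = False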